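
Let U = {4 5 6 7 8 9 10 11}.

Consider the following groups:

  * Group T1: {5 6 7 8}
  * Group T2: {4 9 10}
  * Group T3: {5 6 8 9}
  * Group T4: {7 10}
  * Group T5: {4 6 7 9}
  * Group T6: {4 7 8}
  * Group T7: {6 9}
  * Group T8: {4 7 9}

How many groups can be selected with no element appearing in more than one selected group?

2

T1, T2 are pairwise disjoint (T1={5,6,7,8}; T2={4,9,10}).
Every remaining group overlaps one of these, and no 3 of the listed groups are pairwise disjoint, so 2 is the maximum.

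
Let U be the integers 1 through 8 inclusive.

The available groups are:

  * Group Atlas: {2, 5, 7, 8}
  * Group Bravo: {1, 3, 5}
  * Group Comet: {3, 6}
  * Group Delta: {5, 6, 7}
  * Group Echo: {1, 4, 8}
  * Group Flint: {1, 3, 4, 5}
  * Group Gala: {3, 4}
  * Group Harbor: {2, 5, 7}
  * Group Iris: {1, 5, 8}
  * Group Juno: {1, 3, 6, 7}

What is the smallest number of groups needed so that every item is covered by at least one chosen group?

Take {Atlas, Comet, Echo}. Their union is {1, 2, 3, 4, 5, 6, 7, 8}, which is all 8 items.
No 2 of the 10 groups cover everything (all 45 combinations miss at least one item), so 3 is optimal.

3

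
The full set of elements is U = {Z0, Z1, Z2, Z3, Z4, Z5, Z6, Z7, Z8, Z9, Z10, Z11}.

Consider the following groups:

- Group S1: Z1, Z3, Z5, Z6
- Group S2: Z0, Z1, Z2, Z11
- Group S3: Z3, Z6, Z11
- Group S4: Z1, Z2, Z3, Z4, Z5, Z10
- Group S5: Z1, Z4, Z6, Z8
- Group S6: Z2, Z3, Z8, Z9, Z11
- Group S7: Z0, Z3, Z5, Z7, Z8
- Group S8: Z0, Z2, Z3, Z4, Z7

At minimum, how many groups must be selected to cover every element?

S3 and S4 and S6 and S7 together: S3 ∪ S4 ∪ S6 ∪ S7 = {Z0, Z1, Z2, Z3, Z4, Z5, Z6, Z7, Z8, Z9, Z10, Z11} — every element is covered.
No 3 of the 8 groups cover everything (all 56 combinations miss at least one element), so 4 is optimal.

4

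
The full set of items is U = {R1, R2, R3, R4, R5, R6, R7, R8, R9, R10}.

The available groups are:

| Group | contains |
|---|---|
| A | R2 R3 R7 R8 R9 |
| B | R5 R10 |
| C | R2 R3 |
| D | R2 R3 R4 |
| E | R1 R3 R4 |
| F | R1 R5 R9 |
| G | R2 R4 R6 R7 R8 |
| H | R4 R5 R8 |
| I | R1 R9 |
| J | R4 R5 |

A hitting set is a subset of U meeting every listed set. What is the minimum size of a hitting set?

Take T = {R1, R2, R5}. Each listed group contains at least one of these, so T is a hitting set of size 3.
The groups C, I, J are pairwise disjoint, so any hitting set needs a separate item for each — at least 3. Hence 3 is optimal.

3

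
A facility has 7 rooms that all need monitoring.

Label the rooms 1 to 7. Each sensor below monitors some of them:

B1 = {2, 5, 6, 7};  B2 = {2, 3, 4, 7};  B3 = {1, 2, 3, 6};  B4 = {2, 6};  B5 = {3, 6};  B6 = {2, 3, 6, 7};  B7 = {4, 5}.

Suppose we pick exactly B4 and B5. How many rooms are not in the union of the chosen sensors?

Union of B4, B5 = {2, 3, 6}.
Not covered: 1, 4, 5, 7 — 4 rooms.

4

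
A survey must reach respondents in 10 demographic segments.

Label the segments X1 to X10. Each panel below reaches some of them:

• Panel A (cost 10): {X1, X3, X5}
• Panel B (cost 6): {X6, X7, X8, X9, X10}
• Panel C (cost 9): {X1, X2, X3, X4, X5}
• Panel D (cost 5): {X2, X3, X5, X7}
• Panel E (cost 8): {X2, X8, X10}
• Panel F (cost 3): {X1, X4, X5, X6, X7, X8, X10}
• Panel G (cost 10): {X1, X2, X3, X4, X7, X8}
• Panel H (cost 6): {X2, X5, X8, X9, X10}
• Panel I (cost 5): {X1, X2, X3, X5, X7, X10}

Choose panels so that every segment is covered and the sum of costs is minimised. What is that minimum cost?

14

B, D, F together cover every segment (B ∪ D ∪ F = {X1, X2, X3, X4, X5, X6, X7, X8, X9, X10}); total cost 6 + 5 + 3 = 14.
No covering selection has total cost below 14.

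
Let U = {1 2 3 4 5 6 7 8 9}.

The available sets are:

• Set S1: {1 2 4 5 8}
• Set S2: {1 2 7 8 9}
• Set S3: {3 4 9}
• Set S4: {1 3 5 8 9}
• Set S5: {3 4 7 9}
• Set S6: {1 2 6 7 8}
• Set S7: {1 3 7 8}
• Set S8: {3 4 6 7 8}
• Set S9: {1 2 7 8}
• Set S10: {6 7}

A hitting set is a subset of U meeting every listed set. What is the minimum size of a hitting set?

The 3 elements {7, 8, 9} hit every set.
No choice of 2 elements meets every set, so 3 is the minimum.

3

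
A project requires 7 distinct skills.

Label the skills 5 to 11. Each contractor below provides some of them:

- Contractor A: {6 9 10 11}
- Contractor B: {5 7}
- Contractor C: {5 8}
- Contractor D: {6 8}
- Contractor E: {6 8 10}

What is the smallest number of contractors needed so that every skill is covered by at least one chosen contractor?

3

A and B and D together: A ∪ B ∪ D = {5, 6, 7, 8, 9, 10, 11} — every skill is covered.
Only B contains 7, so B is forced; the remaining 5 skills need at least 2 more contractors (each remaining contractor adds at most 4) — so at least 3 contractors are needed, and 3 is optimal.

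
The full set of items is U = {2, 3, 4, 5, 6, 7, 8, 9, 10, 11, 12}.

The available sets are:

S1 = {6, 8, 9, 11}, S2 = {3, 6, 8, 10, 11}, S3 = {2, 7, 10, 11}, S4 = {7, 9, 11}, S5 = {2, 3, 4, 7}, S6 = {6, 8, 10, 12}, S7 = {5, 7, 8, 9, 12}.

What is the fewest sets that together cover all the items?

S2 and S5 and S7 together: S2 ∪ S5 ∪ S7 = {2, 3, 4, 5, 6, 7, 8, 9, 10, 11, 12} — every item is covered.
Each set has at most 5 items, and 2·5 = 10 < 11 — so at least 3 sets are needed, and 3 is optimal.

3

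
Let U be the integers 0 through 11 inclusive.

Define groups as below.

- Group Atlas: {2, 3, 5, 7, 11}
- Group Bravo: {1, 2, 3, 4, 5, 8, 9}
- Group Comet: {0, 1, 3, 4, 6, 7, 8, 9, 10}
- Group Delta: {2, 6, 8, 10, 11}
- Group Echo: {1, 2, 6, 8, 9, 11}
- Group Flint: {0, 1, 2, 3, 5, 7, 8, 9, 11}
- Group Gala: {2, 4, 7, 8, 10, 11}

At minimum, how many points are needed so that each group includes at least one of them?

2

H = {4, 11} meets every group (each contains at least one member of H), and |H| = 2.
No single point lies in every group, so at least 2 are needed and 2 is optimal.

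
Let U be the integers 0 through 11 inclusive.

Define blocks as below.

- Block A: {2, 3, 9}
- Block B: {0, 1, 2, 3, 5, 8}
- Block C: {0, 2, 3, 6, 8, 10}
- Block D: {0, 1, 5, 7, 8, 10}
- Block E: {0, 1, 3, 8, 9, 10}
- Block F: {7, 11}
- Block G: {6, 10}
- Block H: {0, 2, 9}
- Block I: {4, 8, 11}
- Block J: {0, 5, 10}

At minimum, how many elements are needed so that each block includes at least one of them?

3

Take T = {2, 10, 11}. Each listed block contains at least one of these, so T is a hitting set of size 3.
The blocks A, G, I are pairwise disjoint, so any hitting set needs a separate element for each — at least 3. Hence 3 is optimal.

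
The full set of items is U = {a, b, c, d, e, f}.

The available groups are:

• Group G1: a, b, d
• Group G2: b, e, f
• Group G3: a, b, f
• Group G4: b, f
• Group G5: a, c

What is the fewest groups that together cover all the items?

3

G1 and G2 and G5 together: G1 ∪ G2 ∪ G5 = {a, b, c, d, e, f} — every item is covered.
Only G5 contains c, so G5 is forced; the remaining 4 items need at least 2 more groups (each remaining group adds at most 3) — so at least 3 groups are needed, and 3 is optimal.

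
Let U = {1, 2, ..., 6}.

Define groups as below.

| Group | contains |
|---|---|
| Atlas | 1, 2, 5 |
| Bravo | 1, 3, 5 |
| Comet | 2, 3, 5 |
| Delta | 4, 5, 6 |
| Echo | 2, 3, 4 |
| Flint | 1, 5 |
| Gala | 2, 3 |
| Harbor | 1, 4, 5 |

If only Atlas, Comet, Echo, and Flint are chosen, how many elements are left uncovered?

1

Union of Atlas, Comet, Echo, Flint = {1, 2, 3, 4, 5}.
Not covered: 6 — 1 element.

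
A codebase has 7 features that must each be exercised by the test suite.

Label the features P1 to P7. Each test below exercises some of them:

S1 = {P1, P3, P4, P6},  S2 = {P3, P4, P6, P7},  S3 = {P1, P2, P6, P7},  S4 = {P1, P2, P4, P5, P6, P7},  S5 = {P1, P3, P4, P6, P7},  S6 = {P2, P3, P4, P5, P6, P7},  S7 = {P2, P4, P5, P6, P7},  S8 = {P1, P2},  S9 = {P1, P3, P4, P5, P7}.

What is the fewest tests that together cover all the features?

Take {S1, S7}. Their union is {P1, P2, P3, P4, P5, P6, P7}, which is all 7 features.
No single test has all 7 features (the largest, S4, has 6), so 2 is optimal.

2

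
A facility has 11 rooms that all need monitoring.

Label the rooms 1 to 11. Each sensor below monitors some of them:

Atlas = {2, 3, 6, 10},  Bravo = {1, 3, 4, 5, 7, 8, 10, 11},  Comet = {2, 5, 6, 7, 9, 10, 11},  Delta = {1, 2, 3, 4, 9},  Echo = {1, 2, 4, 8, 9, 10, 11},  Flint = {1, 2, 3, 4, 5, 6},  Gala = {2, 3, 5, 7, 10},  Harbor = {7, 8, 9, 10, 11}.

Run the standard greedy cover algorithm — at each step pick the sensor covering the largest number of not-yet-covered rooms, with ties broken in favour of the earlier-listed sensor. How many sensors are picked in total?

2

Greedy: pick Bravo (covers 8 new) → pick Comet (covers 3 new). Total picks: 2.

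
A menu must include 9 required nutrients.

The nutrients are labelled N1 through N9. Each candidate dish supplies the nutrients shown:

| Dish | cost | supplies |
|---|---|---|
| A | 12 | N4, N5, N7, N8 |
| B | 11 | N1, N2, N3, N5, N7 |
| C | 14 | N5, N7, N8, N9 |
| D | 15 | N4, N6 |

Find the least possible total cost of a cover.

40

B, C, D together cover every nutrient (B ∪ C ∪ D = {N1, N2, N3, N4, N5, N6, N7, N8, N9}); total cost 11 + 14 + 15 = 40.
The greedy pick B, A, C, D costs 52; no covering selection beats 40.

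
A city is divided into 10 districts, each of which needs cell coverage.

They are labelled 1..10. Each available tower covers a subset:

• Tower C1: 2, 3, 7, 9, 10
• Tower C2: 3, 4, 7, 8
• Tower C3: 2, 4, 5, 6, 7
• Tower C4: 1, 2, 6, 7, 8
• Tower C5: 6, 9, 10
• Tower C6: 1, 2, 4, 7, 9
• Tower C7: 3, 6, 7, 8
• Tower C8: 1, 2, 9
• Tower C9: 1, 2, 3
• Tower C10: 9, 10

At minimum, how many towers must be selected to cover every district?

Take {C1, C3, C4}. Their union is {1, 2, 3, 4, 5, 6, 7, 8, 9, 10}, which is all 10 districts.
Only C3 contains 5, so C3 is forced; the remaining 5 districts need at least 2 more towers (each remaining tower adds at most 3) — so at least 3 towers are needed, and 3 is optimal.

3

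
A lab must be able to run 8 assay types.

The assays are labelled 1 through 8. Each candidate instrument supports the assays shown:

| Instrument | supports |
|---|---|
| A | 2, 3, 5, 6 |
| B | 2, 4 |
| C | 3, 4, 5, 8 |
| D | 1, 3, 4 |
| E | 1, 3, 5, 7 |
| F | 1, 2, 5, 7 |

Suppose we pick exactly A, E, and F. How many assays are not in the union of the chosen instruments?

2

Union of A, E, F = {1, 2, 3, 5, 6, 7}.
Not covered: 4, 8 — 2 assays.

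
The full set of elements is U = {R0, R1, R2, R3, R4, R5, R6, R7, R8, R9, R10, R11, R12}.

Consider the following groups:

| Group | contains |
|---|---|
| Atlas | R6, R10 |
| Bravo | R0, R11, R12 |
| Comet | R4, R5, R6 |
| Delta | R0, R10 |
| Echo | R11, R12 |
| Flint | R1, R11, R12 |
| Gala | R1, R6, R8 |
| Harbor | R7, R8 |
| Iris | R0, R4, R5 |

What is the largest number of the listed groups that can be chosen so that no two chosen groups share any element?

4

Atlas, Flint, Harbor, Iris are pairwise disjoint (Atlas={R6,R10}; Flint={R1,R11,R12}; Harbor={R7,R8}; Iris={R0,R4,R5}).
Every remaining group overlaps one of these, and no 5 of the listed groups are pairwise disjoint, so 4 is the maximum.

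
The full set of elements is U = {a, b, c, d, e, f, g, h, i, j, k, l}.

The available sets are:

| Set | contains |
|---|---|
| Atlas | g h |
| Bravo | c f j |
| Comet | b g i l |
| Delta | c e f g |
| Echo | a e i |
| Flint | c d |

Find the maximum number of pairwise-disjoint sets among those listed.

Atlas, Bravo, Echo are pairwise disjoint (Atlas={g,h}; Bravo={c,f,j}; Echo={a,e,i}).
Every remaining set overlaps one of these, and no 4 of the listed sets are pairwise disjoint, so 3 is the maximum.

3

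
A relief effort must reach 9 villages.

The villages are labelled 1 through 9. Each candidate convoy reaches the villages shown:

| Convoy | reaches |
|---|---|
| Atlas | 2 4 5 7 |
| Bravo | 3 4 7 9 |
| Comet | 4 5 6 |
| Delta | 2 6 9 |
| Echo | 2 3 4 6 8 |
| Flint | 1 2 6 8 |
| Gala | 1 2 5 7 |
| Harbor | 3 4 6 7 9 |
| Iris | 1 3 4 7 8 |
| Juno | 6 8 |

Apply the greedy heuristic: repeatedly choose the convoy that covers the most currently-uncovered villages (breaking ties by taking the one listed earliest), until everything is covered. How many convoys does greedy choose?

3

Greedy: pick Echo (covers 5 new) → pick Gala (covers 3 new) → pick Bravo (covers 1 new). Total picks: 3.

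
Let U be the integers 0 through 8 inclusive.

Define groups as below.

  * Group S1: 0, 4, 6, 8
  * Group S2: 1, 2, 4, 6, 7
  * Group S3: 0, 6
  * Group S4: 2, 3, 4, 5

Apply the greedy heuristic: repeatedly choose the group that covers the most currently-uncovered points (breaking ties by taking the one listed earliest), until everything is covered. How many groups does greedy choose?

Greedy: pick S2 (covers 5 new) → pick S1 (covers 2 new) → pick S4 (covers 2 new). Total picks: 3.

3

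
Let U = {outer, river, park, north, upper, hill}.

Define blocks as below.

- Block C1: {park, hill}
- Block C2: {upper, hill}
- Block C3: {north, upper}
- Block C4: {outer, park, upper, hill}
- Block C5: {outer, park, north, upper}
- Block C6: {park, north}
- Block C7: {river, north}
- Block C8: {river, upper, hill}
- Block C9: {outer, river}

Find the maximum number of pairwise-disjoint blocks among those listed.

3

C1, C3, C9 are pairwise disjoint (C1={park,hill}; C3={north,upper}; C9={outer,river}).
Every remaining block overlaps one of these, and no 4 of the listed blocks are pairwise disjoint, so 3 is the maximum.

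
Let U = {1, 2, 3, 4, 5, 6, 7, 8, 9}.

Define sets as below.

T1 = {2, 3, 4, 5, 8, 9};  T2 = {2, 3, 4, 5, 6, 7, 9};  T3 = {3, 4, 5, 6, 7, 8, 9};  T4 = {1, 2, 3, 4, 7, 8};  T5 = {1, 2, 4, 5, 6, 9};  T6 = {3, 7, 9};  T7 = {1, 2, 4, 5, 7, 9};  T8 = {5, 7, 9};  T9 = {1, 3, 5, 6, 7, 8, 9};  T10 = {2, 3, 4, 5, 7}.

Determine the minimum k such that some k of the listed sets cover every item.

T3 and T5 cover everything between them: the union {1, 2, 3, 4, 5, 6, 7, 8, 9} is all of U.
No single set has all 9 items (the largest, T2, has 7), so 2 is optimal.

2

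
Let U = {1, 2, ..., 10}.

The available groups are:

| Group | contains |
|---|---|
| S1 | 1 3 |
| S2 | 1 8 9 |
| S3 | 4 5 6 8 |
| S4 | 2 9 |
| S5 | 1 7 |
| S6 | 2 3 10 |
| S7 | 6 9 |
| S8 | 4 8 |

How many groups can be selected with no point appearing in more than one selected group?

4

S5, S6, S7, S8 are pairwise disjoint (S5={1,7}; S6={2,3,10}; S7={6,9}; S8={4,8}).
Every remaining group overlaps one of these, and no 5 of the listed groups are pairwise disjoint, so 4 is the maximum.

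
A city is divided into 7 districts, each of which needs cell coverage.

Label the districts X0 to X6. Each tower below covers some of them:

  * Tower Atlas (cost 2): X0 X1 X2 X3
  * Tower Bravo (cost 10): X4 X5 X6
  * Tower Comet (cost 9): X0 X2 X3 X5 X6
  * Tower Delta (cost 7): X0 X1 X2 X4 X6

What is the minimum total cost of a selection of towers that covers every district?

Atlas, Bravo together cover every district (Atlas ∪ Bravo = {X0, X1, X2, X3, X4, X5, X6}); total cost 2 + 10 = 12.
No covering selection has total cost below 12.

12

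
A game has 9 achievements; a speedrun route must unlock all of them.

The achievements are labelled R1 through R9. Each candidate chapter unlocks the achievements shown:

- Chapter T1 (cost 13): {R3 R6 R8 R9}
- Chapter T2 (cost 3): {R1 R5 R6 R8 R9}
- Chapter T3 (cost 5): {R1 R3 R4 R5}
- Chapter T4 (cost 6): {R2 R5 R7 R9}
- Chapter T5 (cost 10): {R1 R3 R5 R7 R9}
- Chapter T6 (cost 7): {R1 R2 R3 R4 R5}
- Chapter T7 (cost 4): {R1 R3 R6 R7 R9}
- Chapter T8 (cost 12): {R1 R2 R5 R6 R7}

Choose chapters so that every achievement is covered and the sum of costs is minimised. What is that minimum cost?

T2, T3, T4 together cover every achievement (T2 ∪ T3 ∪ T4 = {R1, R2, R3, R4, R5, R6, R7, R8, R9}); total cost 3 + 5 + 6 = 14.
No covering selection has total cost below 14.

14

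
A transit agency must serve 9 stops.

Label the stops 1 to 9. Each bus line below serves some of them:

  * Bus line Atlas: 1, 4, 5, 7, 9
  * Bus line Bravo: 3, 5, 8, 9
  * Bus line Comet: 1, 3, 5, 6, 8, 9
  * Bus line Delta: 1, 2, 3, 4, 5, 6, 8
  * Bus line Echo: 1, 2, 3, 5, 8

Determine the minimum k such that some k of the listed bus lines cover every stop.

2

Take {Atlas, Delta}. Their union is {1, 2, 3, 4, 5, 6, 7, 8, 9}, which is all 9 stops.
No single bus line has all 9 stops (the largest, Delta, has 7), so 2 is optimal.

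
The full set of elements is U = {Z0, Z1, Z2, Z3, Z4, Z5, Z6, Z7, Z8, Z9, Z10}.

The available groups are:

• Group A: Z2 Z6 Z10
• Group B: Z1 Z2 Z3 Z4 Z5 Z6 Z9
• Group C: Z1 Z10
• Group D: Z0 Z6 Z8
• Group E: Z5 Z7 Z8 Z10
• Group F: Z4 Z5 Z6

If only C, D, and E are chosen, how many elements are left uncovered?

Union of C, D, E = {Z0, Z1, Z5, Z6, Z7, Z8, Z10}.
Not covered: Z2, Z3, Z4, Z9 — 4 elements.

4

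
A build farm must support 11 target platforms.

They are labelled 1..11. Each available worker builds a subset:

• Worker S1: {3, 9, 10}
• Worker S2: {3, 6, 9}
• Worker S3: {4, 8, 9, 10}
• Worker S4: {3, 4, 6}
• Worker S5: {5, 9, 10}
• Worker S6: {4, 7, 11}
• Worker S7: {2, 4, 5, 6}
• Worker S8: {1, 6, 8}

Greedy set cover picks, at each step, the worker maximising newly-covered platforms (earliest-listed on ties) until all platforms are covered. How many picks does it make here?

Greedy: pick S3 (covers 4 new) → pick S7 (covers 3 new) → pick S6 (covers 2 new) → pick S1 (covers 1 new) → pick S8 (covers 1 new). Total picks: 5.
(The true minimum cover uses only 4 workers, so greedy is not optimal here.)

5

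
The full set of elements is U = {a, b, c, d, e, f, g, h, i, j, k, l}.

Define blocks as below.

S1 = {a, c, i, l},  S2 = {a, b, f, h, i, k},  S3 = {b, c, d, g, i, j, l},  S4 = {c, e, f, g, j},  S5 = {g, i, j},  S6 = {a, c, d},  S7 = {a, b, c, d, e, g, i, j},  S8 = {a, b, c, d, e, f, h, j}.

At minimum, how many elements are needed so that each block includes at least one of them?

T = {c, i} meets every block (each contains at least one member of T), and |T| = 2.
The blocks S5, S6 are pairwise disjoint, so any hitting set needs a separate element for each — at least 2. Hence 2 is optimal.

2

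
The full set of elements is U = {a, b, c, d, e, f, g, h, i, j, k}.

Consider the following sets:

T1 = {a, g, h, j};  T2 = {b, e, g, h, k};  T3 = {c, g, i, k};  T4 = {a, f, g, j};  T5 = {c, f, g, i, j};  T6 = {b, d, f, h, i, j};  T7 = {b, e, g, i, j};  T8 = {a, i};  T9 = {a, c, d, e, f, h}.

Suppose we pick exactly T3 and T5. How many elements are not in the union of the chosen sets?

5

Union of T3, T5 = {c, f, g, i, j, k}.
Not covered: a, b, d, e, h — 5 elements.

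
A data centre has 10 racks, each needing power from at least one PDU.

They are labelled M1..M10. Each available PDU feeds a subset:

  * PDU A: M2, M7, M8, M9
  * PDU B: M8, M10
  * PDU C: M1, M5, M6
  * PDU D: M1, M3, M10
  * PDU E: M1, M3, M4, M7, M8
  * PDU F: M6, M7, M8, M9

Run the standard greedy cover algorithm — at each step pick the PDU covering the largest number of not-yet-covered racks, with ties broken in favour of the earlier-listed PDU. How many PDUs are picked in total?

4

Greedy: pick E (covers 5 new) → pick A (covers 2 new) → pick C (covers 2 new) → pick B (covers 1 new). Total picks: 4.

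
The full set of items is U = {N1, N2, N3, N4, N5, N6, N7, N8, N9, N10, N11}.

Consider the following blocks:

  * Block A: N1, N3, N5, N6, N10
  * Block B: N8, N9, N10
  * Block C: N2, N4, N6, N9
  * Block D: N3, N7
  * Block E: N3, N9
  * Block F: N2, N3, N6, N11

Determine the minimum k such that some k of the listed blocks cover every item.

5

A, B, C, D, and F cover everything between them: the union {N1, N2, N3, N4, N5, N6, N7, N8, N9, N10, N11} is all of U.
No 4 of the 6 blocks cover everything (all 15 combinations miss at least one item), so 5 is optimal.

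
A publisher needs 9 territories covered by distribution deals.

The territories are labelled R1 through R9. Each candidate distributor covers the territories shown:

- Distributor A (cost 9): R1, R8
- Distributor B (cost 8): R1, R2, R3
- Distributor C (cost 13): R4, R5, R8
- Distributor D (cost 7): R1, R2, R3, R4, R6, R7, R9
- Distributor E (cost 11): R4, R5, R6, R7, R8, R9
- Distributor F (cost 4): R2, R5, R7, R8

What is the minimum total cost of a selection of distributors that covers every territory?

D, F together cover every territory (D ∪ F = {R1, R2, R3, R4, R5, R6, R7, R8, R9}); total cost 7 + 4 = 11.
No covering selection has total cost below 11.

11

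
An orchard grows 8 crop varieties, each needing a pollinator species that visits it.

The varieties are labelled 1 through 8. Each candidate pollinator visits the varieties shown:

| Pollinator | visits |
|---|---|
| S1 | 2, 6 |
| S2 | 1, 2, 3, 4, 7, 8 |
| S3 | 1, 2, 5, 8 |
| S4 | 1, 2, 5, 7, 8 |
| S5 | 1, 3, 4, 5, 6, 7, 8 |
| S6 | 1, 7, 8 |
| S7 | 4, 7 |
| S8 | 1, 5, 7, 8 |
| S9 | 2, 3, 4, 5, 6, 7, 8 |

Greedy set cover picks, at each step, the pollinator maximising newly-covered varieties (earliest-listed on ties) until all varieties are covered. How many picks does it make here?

Greedy: pick S5 (covers 7 new) → pick S1 (covers 1 new). Total picks: 2.

2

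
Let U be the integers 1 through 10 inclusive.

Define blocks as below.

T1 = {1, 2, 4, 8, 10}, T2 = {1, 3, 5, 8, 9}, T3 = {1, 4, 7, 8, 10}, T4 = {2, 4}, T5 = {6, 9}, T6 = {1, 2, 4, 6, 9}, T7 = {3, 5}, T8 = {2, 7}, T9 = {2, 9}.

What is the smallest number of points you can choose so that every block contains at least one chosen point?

4

Take H = {2, 3, 7, 9}. Each listed block contains at least one of these, so H is a hitting set of size 4.
No choice of 3 points meets every block, so 4 is the minimum.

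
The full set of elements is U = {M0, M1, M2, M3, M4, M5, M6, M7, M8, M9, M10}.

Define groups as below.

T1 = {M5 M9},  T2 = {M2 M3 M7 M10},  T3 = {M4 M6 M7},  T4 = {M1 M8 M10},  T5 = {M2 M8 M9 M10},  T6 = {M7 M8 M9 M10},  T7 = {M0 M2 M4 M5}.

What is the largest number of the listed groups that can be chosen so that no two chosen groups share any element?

T1, T3, T4 are pairwise disjoint (T1={M5,M9}; T3={M4,M6,M7}; T4={M1,M8,M10}).
Every remaining group overlaps one of these, and no 4 of the listed groups are pairwise disjoint, so 3 is the maximum.

3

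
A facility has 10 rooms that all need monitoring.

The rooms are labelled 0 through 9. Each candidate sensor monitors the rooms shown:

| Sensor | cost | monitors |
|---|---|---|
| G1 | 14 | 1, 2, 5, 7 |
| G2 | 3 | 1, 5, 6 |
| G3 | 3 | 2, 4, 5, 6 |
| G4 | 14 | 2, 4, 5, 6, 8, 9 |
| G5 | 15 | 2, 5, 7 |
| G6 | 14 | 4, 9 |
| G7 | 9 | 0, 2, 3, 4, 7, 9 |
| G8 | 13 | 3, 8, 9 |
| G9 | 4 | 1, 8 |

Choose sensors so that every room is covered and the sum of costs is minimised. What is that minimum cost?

16

G2, G7, G9 together cover every room (G2 ∪ G7 ∪ G9 = {0, 1, 2, 3, 4, 5, 6, 7, 8, 9}); total cost 3 + 9 + 4 = 16.
No covering selection has total cost below 16.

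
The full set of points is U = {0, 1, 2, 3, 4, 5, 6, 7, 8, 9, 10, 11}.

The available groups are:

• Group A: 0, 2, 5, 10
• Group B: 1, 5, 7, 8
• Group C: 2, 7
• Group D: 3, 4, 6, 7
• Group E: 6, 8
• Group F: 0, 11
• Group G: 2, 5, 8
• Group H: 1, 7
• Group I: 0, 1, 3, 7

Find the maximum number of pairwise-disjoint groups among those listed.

E, F, H are pairwise disjoint (E={6,8}; F={0,11}; H={1,7}).
Every remaining group overlaps one of these, and no 4 of the listed groups are pairwise disjoint, so 3 is the maximum.

3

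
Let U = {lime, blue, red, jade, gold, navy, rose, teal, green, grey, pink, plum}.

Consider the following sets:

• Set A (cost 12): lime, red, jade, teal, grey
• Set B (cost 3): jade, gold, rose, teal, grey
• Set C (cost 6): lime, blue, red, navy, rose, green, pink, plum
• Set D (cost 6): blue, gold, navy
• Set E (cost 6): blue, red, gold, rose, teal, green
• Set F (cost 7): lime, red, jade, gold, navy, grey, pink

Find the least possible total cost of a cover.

B, C together cover every element (B ∪ C = {lime, blue, red, jade, gold, navy, rose, teal, green, grey, pink, plum}); total cost 3 + 6 = 9.
No covering selection has total cost below 9.

9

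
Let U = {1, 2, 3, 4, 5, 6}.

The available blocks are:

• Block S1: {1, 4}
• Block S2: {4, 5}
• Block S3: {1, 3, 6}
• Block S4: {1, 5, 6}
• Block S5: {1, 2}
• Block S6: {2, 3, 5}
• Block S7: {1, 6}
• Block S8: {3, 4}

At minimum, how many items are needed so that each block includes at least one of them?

Take H = {1, 2, 4}. Each listed block contains at least one of these, so H is a hitting set of size 3.
No choice of 2 items meets every block, so 3 is the minimum.

3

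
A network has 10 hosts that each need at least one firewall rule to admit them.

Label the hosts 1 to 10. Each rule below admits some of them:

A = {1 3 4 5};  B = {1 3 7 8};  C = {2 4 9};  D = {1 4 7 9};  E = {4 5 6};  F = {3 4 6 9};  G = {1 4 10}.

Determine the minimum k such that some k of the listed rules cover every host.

Take {B, C, E, G}. Their union is {1, 2, 3, 4, 5, 6, 7, 8, 9, 10}, which is all 10 hosts.
Only G contains 10, so G is forced; the remaining 7 hosts need at least 3 more rules (each remaining rule adds at most 3) — so at least 4 rules are needed, and 4 is optimal.

4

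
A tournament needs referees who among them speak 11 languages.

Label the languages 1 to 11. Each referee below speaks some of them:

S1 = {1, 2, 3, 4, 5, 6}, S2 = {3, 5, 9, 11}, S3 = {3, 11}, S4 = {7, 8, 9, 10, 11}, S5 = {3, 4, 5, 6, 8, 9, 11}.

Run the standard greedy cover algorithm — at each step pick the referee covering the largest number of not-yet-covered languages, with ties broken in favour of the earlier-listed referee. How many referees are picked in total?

Greedy: pick S5 (covers 7 new) → pick S1 (covers 2 new) → pick S4 (covers 2 new). Total picks: 3.
(The true minimum cover uses only 2 referees, so greedy is not optimal here.)

3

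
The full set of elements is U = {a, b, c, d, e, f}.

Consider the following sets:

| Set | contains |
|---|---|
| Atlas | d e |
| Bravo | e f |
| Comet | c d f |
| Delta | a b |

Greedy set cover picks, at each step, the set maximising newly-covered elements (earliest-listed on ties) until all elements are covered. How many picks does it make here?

3

Greedy: pick Comet (covers 3 new) → pick Delta (covers 2 new) → pick Atlas (covers 1 new). Total picks: 3.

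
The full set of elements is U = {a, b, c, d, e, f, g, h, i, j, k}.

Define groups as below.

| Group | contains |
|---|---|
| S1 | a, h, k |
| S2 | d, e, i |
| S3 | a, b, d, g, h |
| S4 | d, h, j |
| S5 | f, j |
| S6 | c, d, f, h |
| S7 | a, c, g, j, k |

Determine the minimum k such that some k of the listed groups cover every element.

4

S2 and S3 and S6 and S7 together: S2 ∪ S3 ∪ S6 ∪ S7 = {a, b, c, d, e, f, g, h, i, j, k} — every element is covered.
No 3 of the 7 groups cover everything (all 35 combinations miss at least one element), so 4 is optimal.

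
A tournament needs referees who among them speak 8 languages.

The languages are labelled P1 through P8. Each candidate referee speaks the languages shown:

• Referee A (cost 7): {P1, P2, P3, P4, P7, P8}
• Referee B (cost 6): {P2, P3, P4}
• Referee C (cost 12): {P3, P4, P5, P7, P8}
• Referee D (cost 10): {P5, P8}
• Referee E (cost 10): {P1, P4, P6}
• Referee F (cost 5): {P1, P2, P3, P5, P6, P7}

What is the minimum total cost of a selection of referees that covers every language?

12

A, F together cover every language (A ∪ F = {P1, P2, P3, P4, P5, P6, P7, P8}); total cost 7 + 5 = 12.
No covering selection has total cost below 12.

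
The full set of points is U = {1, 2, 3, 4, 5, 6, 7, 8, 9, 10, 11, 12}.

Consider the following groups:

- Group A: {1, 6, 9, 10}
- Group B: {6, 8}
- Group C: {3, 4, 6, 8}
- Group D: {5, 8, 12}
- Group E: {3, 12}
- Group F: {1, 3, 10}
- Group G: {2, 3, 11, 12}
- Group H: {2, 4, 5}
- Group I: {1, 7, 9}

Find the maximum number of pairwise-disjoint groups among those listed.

4

B, E, H, I are pairwise disjoint (B={6,8}; E={3,12}; H={2,4,5}; I={1,7,9}).
Every remaining group overlaps one of these, and no 5 of the listed groups are pairwise disjoint, so 4 is the maximum.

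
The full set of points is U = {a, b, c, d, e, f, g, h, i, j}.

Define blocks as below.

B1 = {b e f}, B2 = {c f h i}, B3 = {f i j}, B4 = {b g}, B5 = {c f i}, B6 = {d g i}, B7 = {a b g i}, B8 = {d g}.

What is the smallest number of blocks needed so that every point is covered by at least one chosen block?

5

Take {B1, B2, B3, B7, B8}. Their union is {a, b, c, d, e, f, g, h, i, j}, which is all 10 points.
No 4 of the 8 blocks cover everything (all 70 combinations miss at least one point), so 5 is optimal.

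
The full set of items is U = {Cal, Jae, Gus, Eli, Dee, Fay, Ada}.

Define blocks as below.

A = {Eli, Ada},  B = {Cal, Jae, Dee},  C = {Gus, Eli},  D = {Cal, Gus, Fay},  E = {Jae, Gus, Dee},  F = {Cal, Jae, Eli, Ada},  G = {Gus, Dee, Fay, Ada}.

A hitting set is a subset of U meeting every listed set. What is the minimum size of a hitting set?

3

The 3 items {Cal, Gus, Ada} hit every block.
No choice of 2 items meets every block, so 3 is the minimum.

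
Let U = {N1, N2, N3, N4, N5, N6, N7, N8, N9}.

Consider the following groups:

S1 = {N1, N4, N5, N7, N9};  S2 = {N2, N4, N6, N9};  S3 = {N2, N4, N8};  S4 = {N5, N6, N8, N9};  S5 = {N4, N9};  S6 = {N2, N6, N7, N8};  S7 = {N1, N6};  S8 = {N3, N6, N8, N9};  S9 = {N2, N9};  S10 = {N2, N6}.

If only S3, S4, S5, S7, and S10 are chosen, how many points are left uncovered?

2

Union of S3, S4, S5, S7, S10 = {N1, N2, N4, N5, N6, N8, N9}.
Not covered: N3, N7 — 2 points.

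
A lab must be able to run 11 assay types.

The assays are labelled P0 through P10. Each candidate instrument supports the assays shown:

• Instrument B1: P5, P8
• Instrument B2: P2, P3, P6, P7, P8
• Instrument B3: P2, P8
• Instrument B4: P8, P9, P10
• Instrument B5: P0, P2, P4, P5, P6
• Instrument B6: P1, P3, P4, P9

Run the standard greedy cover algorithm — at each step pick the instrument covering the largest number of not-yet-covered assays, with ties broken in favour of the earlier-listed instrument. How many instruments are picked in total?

4

Greedy: pick B2 (covers 5 new) → pick B5 (covers 3 new) → pick B4 (covers 2 new) → pick B6 (covers 1 new). Total picks: 4.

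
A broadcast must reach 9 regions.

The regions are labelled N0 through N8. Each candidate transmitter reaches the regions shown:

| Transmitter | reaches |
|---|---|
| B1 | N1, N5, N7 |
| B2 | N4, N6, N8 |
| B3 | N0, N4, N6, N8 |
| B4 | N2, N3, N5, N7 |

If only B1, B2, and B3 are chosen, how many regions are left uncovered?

2

Union of B1, B2, B3 = {N0, N1, N4, N5, N6, N7, N8}.
Not covered: N2, N3 — 2 regions.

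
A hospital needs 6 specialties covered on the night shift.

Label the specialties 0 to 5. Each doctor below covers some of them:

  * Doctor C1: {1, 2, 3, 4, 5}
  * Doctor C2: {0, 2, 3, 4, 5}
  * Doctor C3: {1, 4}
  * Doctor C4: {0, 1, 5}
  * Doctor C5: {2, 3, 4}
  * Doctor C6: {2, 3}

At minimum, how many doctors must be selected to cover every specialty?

2

Take {C1, C4}. Their union is {0, 1, 2, 3, 4, 5}, which is all 6 specialties.
No single doctor has all 6 specialties (the largest, C1, has 5), so 2 is optimal.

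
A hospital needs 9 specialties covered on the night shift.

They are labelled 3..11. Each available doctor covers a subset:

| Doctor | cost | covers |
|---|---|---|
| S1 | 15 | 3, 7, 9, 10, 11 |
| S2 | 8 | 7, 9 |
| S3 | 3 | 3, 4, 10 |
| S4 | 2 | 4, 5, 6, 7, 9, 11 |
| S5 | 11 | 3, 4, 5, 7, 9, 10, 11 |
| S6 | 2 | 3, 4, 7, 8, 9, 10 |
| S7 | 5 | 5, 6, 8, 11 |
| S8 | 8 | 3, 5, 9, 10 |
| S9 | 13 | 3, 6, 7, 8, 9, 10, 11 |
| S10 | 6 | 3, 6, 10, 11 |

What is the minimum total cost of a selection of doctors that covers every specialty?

S4, S6 together cover every specialty (S4 ∪ S6 = {3, 4, 5, 6, 7, 8, 9, 10, 11}); total cost 2 + 2 = 4.
No covering selection has total cost below 4.

4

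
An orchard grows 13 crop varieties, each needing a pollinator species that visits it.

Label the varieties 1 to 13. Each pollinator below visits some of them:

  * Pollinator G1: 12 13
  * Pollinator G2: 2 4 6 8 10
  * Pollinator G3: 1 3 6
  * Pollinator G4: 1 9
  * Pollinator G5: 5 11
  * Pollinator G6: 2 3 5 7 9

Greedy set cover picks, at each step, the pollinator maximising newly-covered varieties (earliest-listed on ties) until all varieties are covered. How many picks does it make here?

Greedy: pick G2 (covers 5 new) → pick G6 (covers 4 new) → pick G1 (covers 2 new) → pick G3 (covers 1 new) → pick G5 (covers 1 new). Total picks: 5.

5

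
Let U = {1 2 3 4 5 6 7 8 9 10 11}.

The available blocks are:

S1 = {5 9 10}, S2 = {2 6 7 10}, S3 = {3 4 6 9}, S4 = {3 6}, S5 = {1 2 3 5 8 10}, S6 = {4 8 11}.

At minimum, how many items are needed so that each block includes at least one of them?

3

The 3 items {6, 8, 10} hit every block.
The blocks S1, S4, S6 are pairwise disjoint, so any hitting set needs a separate item for each — at least 3. Hence 3 is optimal.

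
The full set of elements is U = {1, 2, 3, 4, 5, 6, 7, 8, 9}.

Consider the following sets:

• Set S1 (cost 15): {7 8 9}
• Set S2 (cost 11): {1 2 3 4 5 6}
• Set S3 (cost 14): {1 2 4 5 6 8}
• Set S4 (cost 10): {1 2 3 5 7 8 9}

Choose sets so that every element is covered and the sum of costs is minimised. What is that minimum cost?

S2, S4 together cover every element (S2 ∪ S4 = {1, 2, 3, 4, 5, 6, 7, 8, 9}); total cost 11 + 10 = 21.
No covering selection has total cost below 21.

21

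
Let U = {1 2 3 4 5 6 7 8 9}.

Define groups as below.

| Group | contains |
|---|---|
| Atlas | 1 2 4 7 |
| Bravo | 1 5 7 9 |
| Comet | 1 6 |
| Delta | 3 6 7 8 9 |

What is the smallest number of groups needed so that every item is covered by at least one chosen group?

3

Atlas and Bravo and Delta together: Atlas ∪ Bravo ∪ Delta = {1, 2, 3, 4, 5, 6, 7, 8, 9} — every item is covered.
Only Atlas contains 2, so Atlas is forced; the remaining 5 items need at least 2 more groups (each remaining group adds at most 4) — so at least 3 groups are needed, and 3 is optimal.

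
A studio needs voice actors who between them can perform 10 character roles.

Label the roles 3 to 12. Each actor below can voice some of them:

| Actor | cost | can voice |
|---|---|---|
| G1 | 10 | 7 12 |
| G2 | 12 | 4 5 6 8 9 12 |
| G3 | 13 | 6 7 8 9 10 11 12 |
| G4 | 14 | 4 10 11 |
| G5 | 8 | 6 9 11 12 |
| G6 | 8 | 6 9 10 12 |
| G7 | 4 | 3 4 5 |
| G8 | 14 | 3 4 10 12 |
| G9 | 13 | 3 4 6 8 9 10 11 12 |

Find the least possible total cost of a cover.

G3, G7 together cover every role (G3 ∪ G7 = {3, 4, 5, 6, 7, 8, 9, 10, 11, 12}); total cost 13 + 4 = 17.
No covering selection has total cost below 17.

17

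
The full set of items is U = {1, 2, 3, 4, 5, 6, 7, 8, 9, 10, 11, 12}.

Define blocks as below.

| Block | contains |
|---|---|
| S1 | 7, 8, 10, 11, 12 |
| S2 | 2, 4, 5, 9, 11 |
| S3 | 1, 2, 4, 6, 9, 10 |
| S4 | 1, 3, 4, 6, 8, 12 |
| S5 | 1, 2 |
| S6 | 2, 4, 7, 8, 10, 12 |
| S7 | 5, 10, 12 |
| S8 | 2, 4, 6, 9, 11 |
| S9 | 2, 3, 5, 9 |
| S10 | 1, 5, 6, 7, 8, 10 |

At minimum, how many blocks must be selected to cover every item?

3

S2, S4, and S6 cover everything between them: the union {1, 2, 3, 4, 5, 6, 7, 8, 9, 10, 11, 12} is all of U.
No 2 of the 10 blocks cover everything (all 45 combinations miss at least one item), so 3 is optimal.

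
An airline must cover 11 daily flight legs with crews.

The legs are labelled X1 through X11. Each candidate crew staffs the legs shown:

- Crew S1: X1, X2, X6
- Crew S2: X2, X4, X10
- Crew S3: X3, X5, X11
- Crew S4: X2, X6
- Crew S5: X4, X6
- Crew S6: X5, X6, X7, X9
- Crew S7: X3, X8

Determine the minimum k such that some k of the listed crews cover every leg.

Take {S1, S2, S3, S6, S7}. Their union is {X1, X2, X3, X4, X5, X6, X7, X8, X9, X10, X11}, which is all 11 legs.
No 4 of the 7 crews cover everything (all 35 combinations miss at least one leg), so 5 is optimal.

5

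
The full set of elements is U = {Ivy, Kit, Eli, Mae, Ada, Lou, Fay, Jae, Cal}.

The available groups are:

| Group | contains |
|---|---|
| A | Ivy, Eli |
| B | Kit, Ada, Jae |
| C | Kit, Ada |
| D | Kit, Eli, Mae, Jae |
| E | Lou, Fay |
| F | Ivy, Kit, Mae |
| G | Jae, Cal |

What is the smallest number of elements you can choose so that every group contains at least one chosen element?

4

H = {Kit, Eli, Lou, Jae} meets every group (each contains at least one member of H), and |H| = 4.
The groups A, C, E, G are pairwise disjoint, so any hitting set needs a separate element for each — at least 4. Hence 4 is optimal.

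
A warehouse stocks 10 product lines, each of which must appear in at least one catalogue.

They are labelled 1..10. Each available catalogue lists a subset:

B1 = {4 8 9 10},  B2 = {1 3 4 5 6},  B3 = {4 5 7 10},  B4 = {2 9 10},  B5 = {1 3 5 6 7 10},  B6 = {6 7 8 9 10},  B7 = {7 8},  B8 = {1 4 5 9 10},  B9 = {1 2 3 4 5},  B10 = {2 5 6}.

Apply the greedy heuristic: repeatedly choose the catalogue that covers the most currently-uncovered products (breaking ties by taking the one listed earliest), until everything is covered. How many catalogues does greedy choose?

3

Greedy: pick B5 (covers 6 new) → pick B1 (covers 3 new) → pick B4 (covers 1 new). Total picks: 3.
(The true minimum cover uses only 2 catalogues, so greedy is not optimal here.)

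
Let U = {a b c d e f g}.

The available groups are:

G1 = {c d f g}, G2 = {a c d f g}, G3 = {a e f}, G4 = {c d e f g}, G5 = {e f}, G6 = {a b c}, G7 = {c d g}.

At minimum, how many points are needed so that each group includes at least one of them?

2

Take H = {c, f}. Each listed group contains at least one of these, so H is a hitting set of size 2.
The groups G5, G6 are pairwise disjoint, so any hitting set needs a separate point for each — at least 2. Hence 2 is optimal.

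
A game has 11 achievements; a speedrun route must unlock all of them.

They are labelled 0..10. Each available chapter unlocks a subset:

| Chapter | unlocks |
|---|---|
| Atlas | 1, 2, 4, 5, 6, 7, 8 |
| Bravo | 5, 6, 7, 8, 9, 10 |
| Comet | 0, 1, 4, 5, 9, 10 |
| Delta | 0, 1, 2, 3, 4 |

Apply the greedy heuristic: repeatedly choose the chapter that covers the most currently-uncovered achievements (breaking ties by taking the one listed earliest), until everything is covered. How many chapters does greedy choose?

Greedy: pick Atlas (covers 7 new) → pick Comet (covers 3 new) → pick Delta (covers 1 new). Total picks: 3.
(The true minimum cover uses only 2 chapters, so greedy is not optimal here.)

3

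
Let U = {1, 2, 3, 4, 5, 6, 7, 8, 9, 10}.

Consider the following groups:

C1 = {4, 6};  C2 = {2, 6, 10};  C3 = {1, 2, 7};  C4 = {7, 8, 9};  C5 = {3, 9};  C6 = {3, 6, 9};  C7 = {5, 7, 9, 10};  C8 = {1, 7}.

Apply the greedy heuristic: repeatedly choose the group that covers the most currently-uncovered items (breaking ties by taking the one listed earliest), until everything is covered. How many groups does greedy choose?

Greedy: pick C7 (covers 4 new) → pick C1 (covers 2 new) → pick C3 (covers 2 new) → pick C4 (covers 1 new) → pick C5 (covers 1 new). Total picks: 5.

5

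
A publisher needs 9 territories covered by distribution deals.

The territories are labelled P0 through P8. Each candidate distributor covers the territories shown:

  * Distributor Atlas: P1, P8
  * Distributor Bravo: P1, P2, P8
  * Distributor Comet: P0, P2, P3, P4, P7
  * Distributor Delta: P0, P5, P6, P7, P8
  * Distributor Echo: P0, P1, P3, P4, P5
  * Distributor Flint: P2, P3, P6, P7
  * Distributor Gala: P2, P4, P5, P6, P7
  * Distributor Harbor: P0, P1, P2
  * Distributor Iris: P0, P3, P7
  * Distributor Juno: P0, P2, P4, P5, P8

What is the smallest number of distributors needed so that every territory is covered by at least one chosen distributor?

3

Bravo and Echo and Flint together: Bravo ∪ Echo ∪ Flint = {P0, P1, P2, P3, P4, P5, P6, P7, P8} — every territory is covered.
No 2 of the 10 distributors cover everything (all 45 combinations miss at least one territory), so 3 is optimal.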